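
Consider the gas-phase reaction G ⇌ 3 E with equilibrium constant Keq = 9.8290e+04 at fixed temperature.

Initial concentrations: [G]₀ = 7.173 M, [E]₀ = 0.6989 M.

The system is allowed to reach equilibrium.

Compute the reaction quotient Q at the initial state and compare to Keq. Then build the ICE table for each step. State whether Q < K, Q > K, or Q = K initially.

Q₀ = 0.04759; Q < K (proceeds forward)

Q₀ = 0.04759 vs Keq = 9.8290e+04 ⇒ Q<K, forward
Step 1:
                   G          E
  Initial      7.173     0.6989
  Change      -7.066       21.2
  Equil       0.1068       21.9
  solve Keq expr → x = 7.066; check Q = 9.8290e+04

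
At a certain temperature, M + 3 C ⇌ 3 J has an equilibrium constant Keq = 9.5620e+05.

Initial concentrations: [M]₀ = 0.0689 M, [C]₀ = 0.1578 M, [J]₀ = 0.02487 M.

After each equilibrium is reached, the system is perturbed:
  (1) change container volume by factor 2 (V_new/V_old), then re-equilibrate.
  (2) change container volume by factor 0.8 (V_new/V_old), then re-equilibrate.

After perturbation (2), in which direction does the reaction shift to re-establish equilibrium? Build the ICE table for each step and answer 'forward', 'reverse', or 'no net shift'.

Direction: forward

Q₀ = 0.05682 vs Keq = 9.5620e+05 ⇒ Q<K, forward
Step 1:
                    M           C           J
  init         0.0689      0.1578     0.02487
  Δ          -0.05035     -0.1511      0.1511
  eq          0.01855    0.006746      0.1759
  solve Keq expr → x = 0.05035; check Q = 9.5620e+05
Then change container volume by factor 2 (V_new/V_old).
Step 2:
                    M           C           J
  init       0.009274    0.003373     0.08796
  Δ        2.6619e-04  7.9858e-04 -7.9858e-04
  eq         0.009541    0.004172     0.08716
  solve Keq expr → x = -2.6619e-04; check Q = 9.5620e+05
Then change container volume by factor 0.8 (V_new/V_old).
Step 3:
                    M           C           J
  init        0.01193    0.005214       0.109
  Δ       -1.1431e-04 -3.4293e-04  3.4293e-04
  eq          0.01181    0.004871      0.1093
  solve Keq expr → x = 1.1431e-04; check Q = 9.5620e+05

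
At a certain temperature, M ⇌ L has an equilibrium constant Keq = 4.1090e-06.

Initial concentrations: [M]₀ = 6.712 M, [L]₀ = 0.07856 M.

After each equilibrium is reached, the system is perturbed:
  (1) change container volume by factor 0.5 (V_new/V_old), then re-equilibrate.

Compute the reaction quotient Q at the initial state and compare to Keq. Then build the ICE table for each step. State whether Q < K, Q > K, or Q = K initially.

Q₀ = 0.0117 vs Keq = 4.1090e-06 ⇒ Q>K, reverse
Step 1:
                   M          L
  init         6.712    0.07856
  Δ          0.07853   -0.07853
  eq           6.791 2.7902e-05
  solve Keq expr → x = -0.07853; check Q = 4.1090e-06
Then change container volume by factor 0.5 (V_new/V_old).
Step 2:
                   M          L
  init         13.58 5.5805e-05
  Δ                0          0
  eq           13.58 5.5805e-05
  solve Keq expr → x = 0; check Q = 4.1090e-06

Q₀ = 0.0117; Q > K (proceeds reverse)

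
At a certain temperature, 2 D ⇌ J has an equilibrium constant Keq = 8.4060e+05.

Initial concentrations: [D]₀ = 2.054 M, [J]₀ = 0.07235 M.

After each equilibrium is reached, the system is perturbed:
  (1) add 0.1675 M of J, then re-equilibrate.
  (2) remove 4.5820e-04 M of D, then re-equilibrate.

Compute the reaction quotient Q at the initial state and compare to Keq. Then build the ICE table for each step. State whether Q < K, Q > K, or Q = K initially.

Q₀ = 0.01715 vs Keq = 8.4060e+05 ⇒ Q<K, forward
Step 1:
                  D         J
  I           2.054   0.07235
  C          -2.053     1.026
  E        0.001143     1.099
  solve Keq expr → x = 1.026; check Q = 8.4060e+05
Then add 0.1675 M of J.
Step 2:
                  D         J
  I        0.001143     1.266
  C       8.4033e-05 -4.2017e-05
  E        0.001227     1.266
  solve Keq expr → x = -4.2017e-05; check Q = 8.4060e+05
Then remove 4.5820e-04 M of D.
Step 3:
                  D         J
  I       7.6913e-04     1.266
  C       4.5809e-04 -2.2904e-04
  E        0.001227     1.266
  solve Keq expr → x = -2.2904e-04; check Q = 8.4060e+05

Q₀ = 0.01715; Q < K (proceeds forward)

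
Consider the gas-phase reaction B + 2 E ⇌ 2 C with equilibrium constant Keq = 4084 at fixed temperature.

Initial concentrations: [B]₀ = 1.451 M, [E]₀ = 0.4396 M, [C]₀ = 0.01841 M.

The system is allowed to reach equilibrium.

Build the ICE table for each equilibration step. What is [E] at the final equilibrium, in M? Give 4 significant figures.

Q₀ = 0.001209 vs Keq = 4084 ⇒ Q<K, forward
Step 1:
                  B         E         C
  init        1.451    0.4396   0.01841
  Δ         -0.2166   -0.4332    0.4332
  eq          1.234  0.006361    0.4516
  solve Keq expr → x = 0.2166; check Q = 4084

[E]_eq = 0.006361 M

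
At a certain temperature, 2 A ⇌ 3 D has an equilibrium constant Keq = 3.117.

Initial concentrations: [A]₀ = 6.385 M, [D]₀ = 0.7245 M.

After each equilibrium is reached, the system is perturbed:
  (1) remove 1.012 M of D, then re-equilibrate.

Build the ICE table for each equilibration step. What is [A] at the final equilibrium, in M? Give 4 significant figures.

[A]_eq = 3.815 M

Q₀ = 0.009328 vs Keq = 3.117 ⇒ Q<K, forward
Step 1:
                   A          D
  I            6.385     0.7245
  C            -2.09      3.135
  E            4.295       3.86
  solve Keq expr → x = 1.045; check Q = 3.117
Then remove 1.012 M of D.
Step 2:
                   A          D
  I            4.295      2.848
  C          -0.4794     0.7191
  E            3.815      3.567
  solve Keq expr → x = 0.2397; check Q = 3.117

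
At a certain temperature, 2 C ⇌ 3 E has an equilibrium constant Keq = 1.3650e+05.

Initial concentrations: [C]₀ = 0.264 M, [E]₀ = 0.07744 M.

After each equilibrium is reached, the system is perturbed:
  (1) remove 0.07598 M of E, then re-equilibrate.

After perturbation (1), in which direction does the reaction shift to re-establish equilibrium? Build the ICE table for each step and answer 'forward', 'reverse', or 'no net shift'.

Direction: forward

Q₀ = 0.006663 vs Keq = 1.3650e+05 ⇒ Q<K, forward
Step 1:
                    C           E
  I             0.264     0.07744
  C           -0.2631      0.3947
  E        8.7804e-04      0.4721
  solve Keq expr → x = 0.1316; check Q = 1.3650e+05
Then remove 0.07598 M of E.
Step 2:
                    C           E
  I        8.7804e-04      0.3961
  C       -2.0241e-04  3.0362e-04
  E        6.7563e-04      0.3964
  solve Keq expr → x = 1.0121e-04; check Q = 1.3650e+05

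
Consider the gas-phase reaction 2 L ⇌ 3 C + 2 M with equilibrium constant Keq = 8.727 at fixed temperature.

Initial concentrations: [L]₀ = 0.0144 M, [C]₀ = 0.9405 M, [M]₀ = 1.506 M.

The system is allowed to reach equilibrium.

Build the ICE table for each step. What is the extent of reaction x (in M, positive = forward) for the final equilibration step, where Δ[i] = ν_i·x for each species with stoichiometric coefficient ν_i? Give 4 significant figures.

x = -0.1031 M

Q₀ = 9099 vs Keq = 8.727 ⇒ Q>K, reverse
Step 1:
                    L           C           M
  I            0.0144      0.9405       1.506
  C            0.2062     -0.3093     -0.2062
  E            0.2206      0.6312         1.3
  solve Keq expr → x = -0.1031; check Q = 8.727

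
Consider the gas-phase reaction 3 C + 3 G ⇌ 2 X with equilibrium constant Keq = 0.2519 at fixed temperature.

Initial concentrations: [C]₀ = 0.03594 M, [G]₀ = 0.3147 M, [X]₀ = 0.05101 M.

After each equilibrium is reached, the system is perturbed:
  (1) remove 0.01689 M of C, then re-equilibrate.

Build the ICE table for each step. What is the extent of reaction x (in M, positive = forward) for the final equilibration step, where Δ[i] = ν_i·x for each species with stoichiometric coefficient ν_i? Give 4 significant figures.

x = -4.3158e-04 M

Q₀ = 1798 vs Keq = 0.2519 ⇒ Q>K, reverse
Step 1:
                   C          G          X
  I          0.03594     0.3147    0.05101
  C          0.07029    0.07029   -0.04686
  E           0.1062      0.385   0.004151
  solve Keq expr → x = -0.02343; check Q = 0.2519
Then remove 0.01689 M of C.
Step 2:
                   C          G          X
  I          0.08934      0.385   0.004151
  C         0.001295   0.001295 -8.6316e-04
  E          0.09063     0.3863   0.003288
  solve Keq expr → x = -4.3158e-04; check Q = 0.2519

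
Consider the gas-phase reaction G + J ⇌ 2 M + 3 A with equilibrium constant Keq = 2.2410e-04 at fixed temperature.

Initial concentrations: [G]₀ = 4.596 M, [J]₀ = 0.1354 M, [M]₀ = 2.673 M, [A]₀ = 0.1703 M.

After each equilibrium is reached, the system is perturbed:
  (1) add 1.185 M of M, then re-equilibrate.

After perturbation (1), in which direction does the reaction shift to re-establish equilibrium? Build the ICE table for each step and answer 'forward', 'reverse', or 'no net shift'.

Q₀ = 0.05671 vs Keq = 2.2410e-04 ⇒ Q>K, reverse
Step 1:
                    G           J           M           A
  init          4.596      0.1354       2.673      0.1703
  Δ           0.04659     0.04659    -0.09318     -0.1398
  eq            4.643       0.182        2.58     0.03053
  solve Keq expr → x = -0.04659; check Q = 2.2410e-04
Then add 1.185 M of M.
Step 2:
                    G           J           M           A
  init          4.643       0.182       3.765     0.03053
  Δ          0.002227    0.002227   -0.004454   -0.006681
  eq            4.645      0.1842        3.76     0.02385
  solve Keq expr → x = -0.002227; check Q = 2.2410e-04

Direction: reverse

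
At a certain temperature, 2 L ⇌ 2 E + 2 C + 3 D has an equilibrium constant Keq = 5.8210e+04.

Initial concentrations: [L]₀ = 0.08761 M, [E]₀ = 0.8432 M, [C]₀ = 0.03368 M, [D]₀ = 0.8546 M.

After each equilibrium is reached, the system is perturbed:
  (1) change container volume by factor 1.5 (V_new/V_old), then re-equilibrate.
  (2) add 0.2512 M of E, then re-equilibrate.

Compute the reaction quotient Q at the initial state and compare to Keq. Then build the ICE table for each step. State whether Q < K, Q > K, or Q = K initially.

Q₀ = 0.06558; Q < K (proceeds forward)

Q₀ = 0.06558 vs Keq = 5.8210e+04 ⇒ Q<K, forward
Step 1:
                    L           E           C           D
  I           0.08761      0.8432     0.03368      0.8546
  C          -0.08715     0.08715     0.08715      0.1307
  E        4.5574e-04      0.9304      0.1208      0.9853
  solve Keq expr → x = 0.04358; check Q = 5.8210e+04
Then change container volume by factor 1.5 (V_new/V_old).
Step 2:
                    L           E           C           D
  I        3.0382e-04      0.6202     0.08056      0.6569
  C       -1.9320e-04  1.9320e-04  1.9320e-04  2.8980e-04
  E        1.1063e-04      0.6204     0.08075      0.6572
  solve Keq expr → x = 9.6599e-05; check Q = 5.8210e+04
Then add 0.2512 M of E.
Step 3:
                    L           E           C           D
  I        1.1063e-04      0.8716     0.08075      0.6572
  C        4.4673e-05 -4.4673e-05 -4.4673e-05 -6.7009e-05
  E        1.5530e-04      0.8716      0.0807      0.6571
  solve Keq expr → x = -2.2336e-05; check Q = 5.8210e+04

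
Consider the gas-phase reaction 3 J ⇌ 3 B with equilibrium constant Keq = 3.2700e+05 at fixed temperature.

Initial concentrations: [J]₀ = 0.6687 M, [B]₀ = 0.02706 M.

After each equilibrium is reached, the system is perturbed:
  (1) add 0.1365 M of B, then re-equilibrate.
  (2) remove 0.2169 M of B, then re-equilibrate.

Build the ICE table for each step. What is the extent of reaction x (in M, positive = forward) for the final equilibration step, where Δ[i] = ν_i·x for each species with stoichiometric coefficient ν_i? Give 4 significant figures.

x = 0.001034 M

Q₀ = 6.6266e-05 vs Keq = 3.2700e+05 ⇒ Q<K, forward
Step 1:
                    J           B
  init         0.6687     0.02706
  Δ           -0.6587      0.6587
  eq         0.009954      0.6858
  solve Keq expr → x = 0.2196; check Q = 3.2700e+05
Then add 0.1365 M of B.
Step 2:
                    J           B
  init       0.009954      0.8223
  Δ          0.001953   -0.001953
  eq          0.01191      0.8204
  solve Keq expr → x = -6.5098e-04; check Q = 3.2700e+05
Then remove 0.2169 M of B.
Step 3:
                    J           B
  init        0.01191      0.6035
  Δ         -0.003103    0.003103
  eq         0.008804      0.6066
  solve Keq expr → x = 0.001034; check Q = 3.2700e+05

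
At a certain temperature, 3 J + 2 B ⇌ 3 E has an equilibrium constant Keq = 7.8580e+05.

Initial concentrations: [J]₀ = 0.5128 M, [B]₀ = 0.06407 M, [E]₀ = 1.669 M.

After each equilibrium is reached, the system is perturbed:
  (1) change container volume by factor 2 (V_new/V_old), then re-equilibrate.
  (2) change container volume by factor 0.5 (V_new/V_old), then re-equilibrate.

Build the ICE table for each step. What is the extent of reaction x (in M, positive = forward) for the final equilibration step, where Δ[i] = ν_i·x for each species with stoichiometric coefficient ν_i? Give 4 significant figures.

Q₀ = 8399 vs Keq = 7.8580e+05 ⇒ Q<K, forward
Step 1:
                   J          B          E
  I           0.5128    0.06407      1.669
  C         -0.08223   -0.05482    0.08223
  E           0.4306   0.009253      1.751
  solve Keq expr → x = 0.02741; check Q = 7.8580e+05
Then change container volume by factor 2 (V_new/V_old).
Step 2:
                   J          B          E
  I           0.2153   0.004627     0.8756
  C         0.006218   0.004145  -0.006218
  E           0.2215   0.008772     0.8694
  solve Keq expr → x = -0.002073; check Q = 7.8580e+05
Then change container volume by factor 0.5 (V_new/V_old).
Step 3:
                   J          B          E
  I            0.443    0.01754      1.739
  C         -0.01244  -0.008291    0.01244
  E           0.4306   0.009253      1.751
  solve Keq expr → x = 0.004145; check Q = 7.8580e+05

x = 0.004145 M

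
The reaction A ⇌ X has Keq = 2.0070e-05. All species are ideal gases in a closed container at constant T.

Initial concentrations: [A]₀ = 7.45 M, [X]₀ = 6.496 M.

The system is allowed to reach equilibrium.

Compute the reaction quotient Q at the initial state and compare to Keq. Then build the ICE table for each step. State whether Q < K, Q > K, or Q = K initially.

Q₀ = 0.8719; Q > K (proceeds reverse)

Q₀ = 0.8719 vs Keq = 2.0070e-05 ⇒ Q>K, reverse
Step 1:
                    A           X
  init           7.45       6.496
  Δ             6.496      -6.496
  eq            13.95  2.7989e-04
  solve Keq expr → x = -6.496; check Q = 2.0070e-05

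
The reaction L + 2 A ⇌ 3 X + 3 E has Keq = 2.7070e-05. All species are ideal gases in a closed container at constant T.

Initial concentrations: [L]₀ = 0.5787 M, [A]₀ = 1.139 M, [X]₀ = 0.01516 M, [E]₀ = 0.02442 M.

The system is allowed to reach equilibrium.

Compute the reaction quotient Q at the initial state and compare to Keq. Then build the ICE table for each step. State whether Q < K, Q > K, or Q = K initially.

Q₀ = 6.7582e-11; Q < K (proceeds forward)

Q₀ = 6.7582e-11 vs Keq = 2.7070e-05 ⇒ Q<K, forward
Step 1:
                   L          A          X          E
  I           0.5787      1.139    0.01516    0.02442
  C         -0.04622   -0.09244     0.1387     0.1387
  E           0.5325      1.047     0.1538     0.1631
  solve Keq expr → x = 0.04622; check Q = 2.7070e-05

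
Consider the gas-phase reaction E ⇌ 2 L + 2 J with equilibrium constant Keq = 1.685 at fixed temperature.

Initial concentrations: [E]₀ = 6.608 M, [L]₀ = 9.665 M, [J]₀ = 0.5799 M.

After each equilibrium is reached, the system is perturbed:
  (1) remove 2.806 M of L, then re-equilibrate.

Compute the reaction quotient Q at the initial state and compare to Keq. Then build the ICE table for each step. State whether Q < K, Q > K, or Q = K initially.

Q₀ = 4.754 vs Keq = 1.685 ⇒ Q>K, reverse
Step 1:
                   E          L          J
  Initial      6.608      9.665     0.5799
  Change      0.1118    -0.2235    -0.2235
  Equil         6.72      9.441     0.3564
  solve Keq expr → x = -0.1118; check Q = 1.685
Then remove 2.806 M of L.
Step 2:
                   E          L          J
  Initial       6.72      6.635     0.3564
  Change    -0.06892     0.1378     0.1378
  Equil        6.651      6.773     0.4942
  solve Keq expr → x = 0.06892; check Q = 1.685

Q₀ = 4.754; Q > K (proceeds reverse)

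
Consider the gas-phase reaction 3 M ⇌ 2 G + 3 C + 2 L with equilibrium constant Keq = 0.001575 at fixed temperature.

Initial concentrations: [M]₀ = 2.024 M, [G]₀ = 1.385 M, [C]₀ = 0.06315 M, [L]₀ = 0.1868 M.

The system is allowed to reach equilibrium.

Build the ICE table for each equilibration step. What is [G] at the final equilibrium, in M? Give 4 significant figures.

Q₀ = 2.0330e-06 vs Keq = 0.001575 ⇒ Q<K, forward
Step 1:
                    M           G           C           L
  init          2.024       1.385     0.06315      0.1868
  Δ           -0.2469      0.1646      0.2469      0.1646
  eq            1.777        1.55      0.3101      0.3514
  solve Keq expr → x = 0.0823; check Q = 0.001575

[G]_eq = 1.55 M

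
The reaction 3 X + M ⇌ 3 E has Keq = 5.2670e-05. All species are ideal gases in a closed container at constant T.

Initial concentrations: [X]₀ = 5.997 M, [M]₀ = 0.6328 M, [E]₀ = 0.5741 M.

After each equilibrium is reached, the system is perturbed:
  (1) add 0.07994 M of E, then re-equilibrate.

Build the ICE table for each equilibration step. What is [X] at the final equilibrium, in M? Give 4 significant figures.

[X]_eq = 6.429 M

Q₀ = 0.001386 vs Keq = 5.2670e-05 ⇒ Q>K, reverse
Step 1:
                    X           M           E
  Initial       5.997      0.6328      0.5741
  Change       0.3575      0.1192     -0.3575
  Equil         6.354       0.752      0.2166
  solve Keq expr → x = -0.1192; check Q = 5.2670e-05
Then add 0.07994 M of E.
Step 2:
                    X           M           E
  Initial       6.354       0.752      0.2965
  Change      0.07498     0.02499    -0.07498
  Equil         6.429       0.777      0.2216
  solve Keq expr → x = -0.02499; check Q = 5.2670e-05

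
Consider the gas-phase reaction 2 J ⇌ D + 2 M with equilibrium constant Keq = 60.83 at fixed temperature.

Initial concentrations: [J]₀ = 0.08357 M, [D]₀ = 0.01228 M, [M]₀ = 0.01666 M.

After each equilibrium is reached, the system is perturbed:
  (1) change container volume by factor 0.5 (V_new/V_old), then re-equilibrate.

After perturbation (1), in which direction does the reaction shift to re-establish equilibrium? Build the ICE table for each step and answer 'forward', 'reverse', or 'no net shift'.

Q₀ = 4.8803e-04 vs Keq = 60.83 ⇒ Q<K, forward
Step 1:
                    J           D           M
  Initial     0.08357     0.01228     0.01666
  Change     -0.08071     0.04035     0.08071
  Equil      0.002864     0.05263     0.09737
  solve Keq expr → x = 0.04035; check Q = 60.83
Then change container volume by factor 0.5 (V_new/V_old).
Step 2:
                    J           D           M
  Initial    0.005728      0.1053      0.1947
  Change     0.002237   -0.001118   -0.002237
  Equil      0.007965      0.1041      0.1925
  solve Keq expr → x = -0.001118; check Q = 60.83

Direction: reverse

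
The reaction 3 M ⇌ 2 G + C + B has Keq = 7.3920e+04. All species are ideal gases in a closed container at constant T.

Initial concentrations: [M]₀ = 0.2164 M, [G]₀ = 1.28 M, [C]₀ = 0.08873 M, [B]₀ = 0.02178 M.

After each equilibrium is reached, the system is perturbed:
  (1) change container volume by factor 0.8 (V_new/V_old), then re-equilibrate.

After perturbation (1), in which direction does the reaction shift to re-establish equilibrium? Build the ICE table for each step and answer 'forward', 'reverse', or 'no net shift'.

Direction: reverse

Q₀ = 0.3124 vs Keq = 7.3920e+04 ⇒ Q<K, forward
Step 1:
                    M           G           C           B
  init         0.2164        1.28     0.08873     0.02178
  Δ           -0.2091      0.1394     0.06969     0.06969
  eq         0.007337       1.419      0.1584     0.09147
  solve Keq expr → x = 0.06969; check Q = 7.3920e+04
Then change container volume by factor 0.8 (V_new/V_old).
Step 2:
                    M           G           C           B
  init       0.009171       1.774       0.198      0.1143
  Δ        6.9589e-04 -4.6393e-04 -2.3196e-04 -2.3196e-04
  eq         0.009867       1.774      0.1978      0.1141
  solve Keq expr → x = -2.3196e-04; check Q = 7.3920e+04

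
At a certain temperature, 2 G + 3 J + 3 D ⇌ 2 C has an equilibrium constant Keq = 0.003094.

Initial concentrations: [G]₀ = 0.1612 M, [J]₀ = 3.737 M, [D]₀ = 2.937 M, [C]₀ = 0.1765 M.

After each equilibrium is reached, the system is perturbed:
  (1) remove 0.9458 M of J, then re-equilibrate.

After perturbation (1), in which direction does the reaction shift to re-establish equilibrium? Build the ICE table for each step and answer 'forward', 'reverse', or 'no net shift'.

Direction: reverse

Q₀ = 9.0673e-04 vs Keq = 0.003094 ⇒ Q<K, forward
Step 1:
                  G         J         D         C
  I          0.1612     3.737     2.937    0.1765
  C         -0.0448  -0.06719  -0.06719    0.0448
  E          0.1164      3.67      2.87    0.2213
  solve Keq expr → x = 0.0224; check Q = 0.003094
Then remove 0.9458 M of J.
Step 2:
                  G         J         D         C
  I          0.1164     2.724      2.87    0.2213
  C         0.03177   0.04766   0.04766  -0.03177
  E          0.1482     2.772     2.917    0.1895
  solve Keq expr → x = -0.01589; check Q = 0.003094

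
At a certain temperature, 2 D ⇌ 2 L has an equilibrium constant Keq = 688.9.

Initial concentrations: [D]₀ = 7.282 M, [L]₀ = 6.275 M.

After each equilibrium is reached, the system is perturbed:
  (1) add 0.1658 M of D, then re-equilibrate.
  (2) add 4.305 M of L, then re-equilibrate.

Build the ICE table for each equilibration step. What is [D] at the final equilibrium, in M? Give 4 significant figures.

[D]_eq = 0.6616 M

Q₀ = 0.7426 vs Keq = 688.9 ⇒ Q<K, forward
Step 1:
                    D           L
  init          7.282       6.275
  Δ            -6.784       6.784
  eq           0.4976       13.06
  solve Keq expr → x = 3.392; check Q = 688.9
Then add 0.1658 M of D.
Step 2:
                    D           L
  init         0.6634       13.06
  Δ           -0.1597      0.1597
  eq           0.5036       13.22
  solve Keq expr → x = 0.07986; check Q = 688.9
Then add 4.305 M of L.
Step 3:
                    D           L
  init         0.5036       17.52
  Δ             0.158      -0.158
  eq           0.6616       17.37
  solve Keq expr → x = -0.079; check Q = 688.9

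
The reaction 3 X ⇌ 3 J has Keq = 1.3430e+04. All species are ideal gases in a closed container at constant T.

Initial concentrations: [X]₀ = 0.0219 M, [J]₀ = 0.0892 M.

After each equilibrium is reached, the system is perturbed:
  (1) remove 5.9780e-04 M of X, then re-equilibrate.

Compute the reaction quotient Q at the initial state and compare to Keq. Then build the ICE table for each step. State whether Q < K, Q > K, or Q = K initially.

Q₀ = 67.57; Q < K (proceeds forward)

Q₀ = 67.57 vs Keq = 1.3430e+04 ⇒ Q<K, forward
Step 1:
                  X         J
  I          0.0219    0.0892
  C        -0.01741   0.01741
  E        0.004485    0.1066
  solve Keq expr → x = 0.005805; check Q = 1.3430e+04
Then remove 5.9780e-04 M of X.
Step 2:
                  X         J
  I        0.003888    0.1066
  C       5.7367e-04 -5.7367e-04
  E        0.004461     0.106
  solve Keq expr → x = -1.9122e-04; check Q = 1.3430e+04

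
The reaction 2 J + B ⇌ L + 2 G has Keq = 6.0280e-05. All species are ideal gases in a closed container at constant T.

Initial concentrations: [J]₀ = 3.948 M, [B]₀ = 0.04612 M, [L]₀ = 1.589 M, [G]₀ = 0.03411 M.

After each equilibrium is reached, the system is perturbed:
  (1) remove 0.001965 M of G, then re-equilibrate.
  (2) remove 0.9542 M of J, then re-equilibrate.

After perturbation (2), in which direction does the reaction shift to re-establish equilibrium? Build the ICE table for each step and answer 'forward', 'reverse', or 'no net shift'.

Direction: reverse

Q₀ = 0.002572 vs Keq = 6.0280e-05 ⇒ Q>K, reverse
Step 1:
                    J           B           L           G
  I             3.948     0.04612       1.589     0.03411
  C           0.02808     0.01404    -0.01404    -0.02808
  E             3.976     0.06016       1.575    0.006033
  solve Keq expr → x = -0.01404; check Q = 6.0280e-05
Then remove 0.001965 M of G.
Step 2:
                    J           B           L           G
  I             3.976     0.06016       1.575    0.004068
  C         -0.001912 -9.5609e-04  9.5609e-04    0.001912
  E             3.974      0.0592       1.576     0.00598
  solve Keq expr → x = 9.5609e-04; check Q = 6.0280e-05
Then remove 0.9542 M of J.
Step 3:
                    J           B           L           G
  I              3.02      0.0592       1.576     0.00598
  C          0.001406  7.0293e-04 -7.0293e-04   -0.001406
  E             3.021     0.05991       1.575    0.004575
  solve Keq expr → x = -7.0293e-04; check Q = 6.0280e-05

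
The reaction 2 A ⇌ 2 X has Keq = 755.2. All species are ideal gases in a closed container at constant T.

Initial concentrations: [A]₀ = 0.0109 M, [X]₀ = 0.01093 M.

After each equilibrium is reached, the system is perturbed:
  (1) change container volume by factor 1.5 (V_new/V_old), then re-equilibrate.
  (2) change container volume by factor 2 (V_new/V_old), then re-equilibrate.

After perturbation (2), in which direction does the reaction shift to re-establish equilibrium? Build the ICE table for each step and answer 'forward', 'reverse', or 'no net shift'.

Direction: no net shift

Q₀ = 1.006 vs Keq = 755.2 ⇒ Q<K, forward
Step 1:
                   A          X
  I           0.0109    0.01093
  C         -0.01013    0.01013
  E       7.6648e-04    0.02106
  solve Keq expr → x = 0.005067; check Q = 755.2
Then change container volume by factor 1.5 (V_new/V_old).
Step 2:
                   A          X
  I       5.1099e-04    0.01404
  C                0          0
  E       5.1099e-04    0.01404
  solve Keq expr → x = 0; check Q = 755.2
Then change container volume by factor 2 (V_new/V_old).
Step 3:
                   A          X
  I       2.5549e-04   0.007021
  C                0          0
  E       2.5549e-04   0.007021
  solve Keq expr → x = 0; check Q = 755.2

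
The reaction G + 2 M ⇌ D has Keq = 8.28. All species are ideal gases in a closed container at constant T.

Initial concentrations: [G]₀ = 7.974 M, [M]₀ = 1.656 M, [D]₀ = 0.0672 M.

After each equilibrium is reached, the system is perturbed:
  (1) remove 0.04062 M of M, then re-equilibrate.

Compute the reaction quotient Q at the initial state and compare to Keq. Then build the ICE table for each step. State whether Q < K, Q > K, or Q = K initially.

Q₀ = 0.003073; Q < K (proceeds forward)

Q₀ = 0.003073 vs Keq = 8.28 ⇒ Q<K, forward
Step 1:
                  G         M         D
  I           7.974     1.656    0.0672
  C         -0.7688    -1.538    0.7688
  E           7.205    0.1184     0.836
  solve Keq expr → x = 0.7688; check Q = 8.28
Then remove 0.04062 M of M.
Step 2:
                  G         M         D
  I           7.205   0.07776     0.836
  C         0.01954   0.03907  -0.01954
  E           7.225    0.1168    0.8165
  solve Keq expr → x = -0.01954; check Q = 8.28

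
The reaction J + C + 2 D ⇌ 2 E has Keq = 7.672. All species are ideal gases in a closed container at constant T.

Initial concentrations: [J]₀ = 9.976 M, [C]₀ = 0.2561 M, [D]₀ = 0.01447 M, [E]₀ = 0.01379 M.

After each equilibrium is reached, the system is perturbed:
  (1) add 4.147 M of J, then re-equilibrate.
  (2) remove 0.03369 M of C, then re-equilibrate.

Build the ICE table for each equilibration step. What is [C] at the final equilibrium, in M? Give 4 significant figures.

[C]_eq = 0.2176 M

Q₀ = 0.3555 vs Keq = 7.672 ⇒ Q<K, forward
Step 1:
                   J          C          D          E
  I            9.976     0.2561    0.01447    0.01379
  C        -0.004612  -0.004612  -0.009223   0.009223
  E            9.971     0.2515   0.005247    0.02301
  solve Keq expr → x = 0.004612; check Q = 7.672
Then add 4.147 M of J.
Step 2:
                   J          C          D          E
  I            14.12     0.2515   0.005247    0.02301
  C       -3.5002e-04 -3.5002e-04 -7.0004e-04 7.0004e-04
  E            14.12     0.2511   0.004547    0.02371
  solve Keq expr → x = 3.5002e-04; check Q = 7.672
Then remove 0.03369 M of C.
Step 3:
                   J          C          D          E
  I            14.12     0.2174   0.004547    0.02371
  C       1.4011e-04 1.4011e-04 2.8022e-04 -2.8022e-04
  E            14.12     0.2176   0.004827    0.02343
  solve Keq expr → x = -1.4011e-04; check Q = 7.672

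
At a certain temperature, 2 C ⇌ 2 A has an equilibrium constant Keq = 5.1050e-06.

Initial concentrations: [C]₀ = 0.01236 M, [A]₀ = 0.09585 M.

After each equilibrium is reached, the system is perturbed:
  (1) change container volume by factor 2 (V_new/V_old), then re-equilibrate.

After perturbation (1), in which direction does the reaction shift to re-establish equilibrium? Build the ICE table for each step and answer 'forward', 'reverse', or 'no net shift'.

Q₀ = 60.14 vs Keq = 5.1050e-06 ⇒ Q>K, reverse
Step 1:
                  C         A
  I         0.01236   0.09585
  C         0.09561  -0.09561
  E           0.108 2.4394e-04
  solve Keq expr → x = -0.0478; check Q = 5.1050e-06
Then change container volume by factor 2 (V_new/V_old).
Step 2:
                  C         A
  I         0.05398 1.2197e-04
  C               0         0
  E         0.05398 1.2197e-04
  solve Keq expr → x = 0; check Q = 5.1050e-06

Direction: no net shift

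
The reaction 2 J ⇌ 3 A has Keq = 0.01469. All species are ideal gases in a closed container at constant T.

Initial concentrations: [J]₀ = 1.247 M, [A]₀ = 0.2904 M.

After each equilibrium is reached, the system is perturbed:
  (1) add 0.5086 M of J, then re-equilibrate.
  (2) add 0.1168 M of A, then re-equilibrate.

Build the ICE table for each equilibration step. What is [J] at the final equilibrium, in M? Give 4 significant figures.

Q₀ = 0.01575 vs Keq = 0.01469 ⇒ Q>K, reverse
Step 1:
                  J         A
  I           1.247    0.2904
  C        0.004033  -0.00605
  E           1.251    0.2843
  solve Keq expr → x = -0.002017; check Q = 0.01469
Then add 0.5086 M of J.
Step 2:
                  J         A
  I            1.76    0.2843
  C        -0.04439   0.06658
  E           1.715    0.3509
  solve Keq expr → x = 0.02219; check Q = 0.01469
Then add 0.1168 M of A.
Step 3:
                  J         A
  I           1.715    0.4677
  C         0.07142   -0.1071
  E           1.787    0.3606
  solve Keq expr → x = -0.03571; check Q = 0.01469

[J]_eq = 1.787 M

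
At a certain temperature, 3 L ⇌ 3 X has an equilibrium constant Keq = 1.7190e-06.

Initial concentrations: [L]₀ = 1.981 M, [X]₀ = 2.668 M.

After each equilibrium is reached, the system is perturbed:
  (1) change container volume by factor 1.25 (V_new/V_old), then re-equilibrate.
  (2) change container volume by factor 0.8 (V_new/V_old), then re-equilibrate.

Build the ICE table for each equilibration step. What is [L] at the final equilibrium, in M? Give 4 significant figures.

[L]_eq = 4.594 M

Q₀ = 2.443 vs Keq = 1.7190e-06 ⇒ Q>K, reverse
Step 1:
                    L           X
  Initial       1.981       2.668
  Change        2.613      -2.613
  Equil         4.594     0.05503
  solve Keq expr → x = -0.871; check Q = 1.7190e-06
Then change container volume by factor 1.25 (V_new/V_old).
Step 2:
                    L           X
  Initial       3.675     0.04403
  Change            0           0
  Equil         3.675     0.04403
  solve Keq expr → x = 0; check Q = 1.7190e-06
Then change container volume by factor 0.8 (V_new/V_old).
Step 3:
                    L           X
  Initial       4.594     0.05503
  Change            0           0
  Equil         4.594     0.05503
  solve Keq expr → x = 0; check Q = 1.7190e-06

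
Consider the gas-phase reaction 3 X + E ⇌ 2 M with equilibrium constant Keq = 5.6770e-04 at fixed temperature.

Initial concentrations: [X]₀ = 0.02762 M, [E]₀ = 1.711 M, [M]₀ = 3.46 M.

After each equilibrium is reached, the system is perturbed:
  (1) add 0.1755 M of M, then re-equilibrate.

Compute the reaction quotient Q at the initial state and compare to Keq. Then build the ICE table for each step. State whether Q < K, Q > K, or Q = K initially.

Q₀ = 3.3207e+05; Q > K (proceeds reverse)

Q₀ = 3.3207e+05 vs Keq = 5.6770e-04 ⇒ Q>K, reverse
Step 1:
                    X           E           M
  I           0.02762       1.711        3.46
  C             4.559        1.52      -3.039
  E             4.587       3.231      0.4207
  solve Keq expr → x = -1.52; check Q = 5.6770e-04
Then add 0.1755 M of M.
Step 2:
                    X           E           M
  I             4.587       3.231      0.5962
  C            0.2117     0.07057     -0.1411
  E             4.798       3.301       0.455
  solve Keq expr → x = -0.07057; check Q = 5.6770e-04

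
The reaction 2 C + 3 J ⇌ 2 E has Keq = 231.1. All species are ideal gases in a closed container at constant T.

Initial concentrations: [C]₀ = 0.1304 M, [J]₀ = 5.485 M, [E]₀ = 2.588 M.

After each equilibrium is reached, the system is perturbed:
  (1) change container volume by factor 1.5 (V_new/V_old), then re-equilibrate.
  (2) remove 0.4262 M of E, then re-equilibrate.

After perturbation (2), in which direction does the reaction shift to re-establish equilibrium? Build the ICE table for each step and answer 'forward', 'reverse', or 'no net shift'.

Direction: forward

Q₀ = 2.387 vs Keq = 231.1 ⇒ Q<K, forward
Step 1:
                    C           J           E
  I            0.1304       5.485       2.588
  C           -0.1159     -0.1738      0.1159
  E           0.01453       5.311       2.704
  solve Keq expr → x = 0.05793; check Q = 231.1
Then change container volume by factor 1.5 (V_new/V_old).
Step 2:
                    C           J           E
  I          0.009687       3.541       1.803
  C          0.007942     0.01191   -0.007942
  E           0.01763       3.553       1.795
  solve Keq expr → x = -0.003971; check Q = 231.1
Then remove 0.4262 M of E.
Step 3:
                    C           J           E
  I           0.01763       3.553       1.368
  C         -0.004111   -0.006167    0.004111
  E           0.01352       3.547       1.373
  solve Keq expr → x = 0.002056; check Q = 231.1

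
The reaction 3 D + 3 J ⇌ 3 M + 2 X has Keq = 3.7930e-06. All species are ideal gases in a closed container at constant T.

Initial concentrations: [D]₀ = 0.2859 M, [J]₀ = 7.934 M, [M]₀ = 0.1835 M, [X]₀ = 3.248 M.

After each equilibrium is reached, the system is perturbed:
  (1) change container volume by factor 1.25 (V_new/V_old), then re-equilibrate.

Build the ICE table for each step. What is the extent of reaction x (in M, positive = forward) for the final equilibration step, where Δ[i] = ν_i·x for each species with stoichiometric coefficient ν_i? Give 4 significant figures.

x = -4.6971e-04 M

Q₀ = 0.005585 vs Keq = 3.7930e-06 ⇒ Q>K, reverse
Step 1:
                    D           J           M           X
  I            0.2859       7.934      0.1835       3.248
  C            0.1574      0.1574     -0.1574      -0.105
  E            0.4433       8.091     0.02607       3.143
  solve Keq expr → x = -0.05248; check Q = 3.7930e-06
Then change container volume by factor 1.25 (V_new/V_old).
Step 2:
                    D           J           M           X
  I            0.3547       6.473     0.02086       2.514
  C          0.001409    0.001409   -0.001409 -9.3941e-04
  E            0.3561       6.475     0.01945       2.513
  solve Keq expr → x = -4.6971e-04; check Q = 3.7930e-06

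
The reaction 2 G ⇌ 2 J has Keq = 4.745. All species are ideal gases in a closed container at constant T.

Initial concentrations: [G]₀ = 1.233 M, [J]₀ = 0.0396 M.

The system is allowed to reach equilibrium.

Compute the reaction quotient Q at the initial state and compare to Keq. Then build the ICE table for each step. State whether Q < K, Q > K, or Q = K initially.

Q₀ = 0.001031 vs Keq = 4.745 ⇒ Q<K, forward
Step 1:
                    G           J
  I             1.233      0.0396
  C           -0.8326      0.8326
  E            0.4004      0.8722
  solve Keq expr → x = 0.4163; check Q = 4.745

Q₀ = 0.001031; Q < K (proceeds forward)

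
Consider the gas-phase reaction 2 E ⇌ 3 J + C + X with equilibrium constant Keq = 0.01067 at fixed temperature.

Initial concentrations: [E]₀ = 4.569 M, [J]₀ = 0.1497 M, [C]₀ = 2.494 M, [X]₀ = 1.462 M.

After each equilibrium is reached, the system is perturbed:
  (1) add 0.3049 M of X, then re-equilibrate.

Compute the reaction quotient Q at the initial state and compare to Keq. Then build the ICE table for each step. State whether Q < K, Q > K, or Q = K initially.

Q₀ = 5.8596e-04 vs Keq = 0.01067 ⇒ Q<K, forward
Step 1:
                   E          J          C          X
  Initial      4.569     0.1497      2.494      1.462
  Change     -0.1502     0.2254    0.07512    0.07512
  Equil        4.419     0.3751      2.569      1.537
  solve Keq expr → x = 0.07512; check Q = 0.01067
Then add 0.3049 M of X.
Step 2:
                   E          J          C          X
  Initial      4.419     0.3751      2.569      1.842
  Change     0.01365   -0.02047  -0.006825  -0.006825
  Equil        4.432     0.3546      2.562      1.835
  solve Keq expr → x = -0.006825; check Q = 0.01067

Q₀ = 5.8596e-04; Q < K (proceeds forward)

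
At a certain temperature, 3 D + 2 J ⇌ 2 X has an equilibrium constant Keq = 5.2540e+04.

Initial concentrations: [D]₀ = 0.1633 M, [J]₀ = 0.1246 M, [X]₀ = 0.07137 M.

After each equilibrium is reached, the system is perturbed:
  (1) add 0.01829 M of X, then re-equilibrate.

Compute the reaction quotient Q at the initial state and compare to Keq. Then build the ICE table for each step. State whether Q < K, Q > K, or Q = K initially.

Q₀ = 75.34; Q < K (proceeds forward)

Q₀ = 75.34 vs Keq = 5.2540e+04 ⇒ Q<K, forward
Step 1:
                    D           J           X
  Initial      0.1633      0.1246     0.07137
  Change        -0.11    -0.07332     0.07332
  Equil       0.05332     0.05128      0.1447
  solve Keq expr → x = 0.03666; check Q = 5.2540e+04
Then add 0.01829 M of X.
Step 2:
                    D           J           X
  Initial     0.05332     0.05128       0.163
  Change     0.002684     0.00179    -0.00179
  Equil         0.056     0.05307      0.1612
  solve Keq expr → x = -8.9481e-04; check Q = 5.2540e+04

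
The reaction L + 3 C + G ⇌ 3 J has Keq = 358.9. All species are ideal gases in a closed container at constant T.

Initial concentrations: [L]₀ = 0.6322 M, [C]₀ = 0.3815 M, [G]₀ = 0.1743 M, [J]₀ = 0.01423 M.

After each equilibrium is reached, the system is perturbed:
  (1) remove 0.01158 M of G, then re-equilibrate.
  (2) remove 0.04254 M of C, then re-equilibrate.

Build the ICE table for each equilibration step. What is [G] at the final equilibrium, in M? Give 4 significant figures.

[G]_eq = 0.08296 M

Q₀ = 4.7095e-04 vs Keq = 358.9 ⇒ Q<K, forward
Step 1:
                    L           C           G           J
  init         0.6322      0.3815      0.1743     0.01423
  Δ          -0.08992     -0.2698    -0.08992      0.2698
  eq           0.5423      0.1117     0.08438       0.284
  solve Keq expr → x = 0.08992; check Q = 358.9
Then remove 0.01158 M of G.
Step 2:
                    L           C           G           J
  init         0.5423      0.1117      0.0728       0.284
  Δ          0.001165    0.003496    0.001165   -0.003496
  eq           0.5434      0.1152     0.07396      0.2805
  solve Keq expr → x = -0.001165; check Q = 358.9
Then remove 0.04254 M of C.
Step 3:
                    L           C           G           J
  init         0.5434     0.07269     0.07396      0.2805
  Δ          0.008998     0.02699    0.008998    -0.02699
  eq           0.5524     0.09968     0.08296      0.2535
  solve Keq expr → x = -0.008998; check Q = 358.9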